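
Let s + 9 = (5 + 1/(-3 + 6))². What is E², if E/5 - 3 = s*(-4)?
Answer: 11323225/81 ≈ 1.3979e+5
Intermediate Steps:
s = 175/9 (s = -9 + (5 + 1/(-3 + 6))² = -9 + (5 + 1/3)² = -9 + (5 + ⅓)² = -9 + (16/3)² = -9 + 256/9 = 175/9 ≈ 19.444)
E = -3365/9 (E = 15 + 5*((175/9)*(-4)) = 15 + 5*(-700/9) = 15 - 3500/9 = -3365/9 ≈ -373.89)
E² = (-3365/9)² = 11323225/81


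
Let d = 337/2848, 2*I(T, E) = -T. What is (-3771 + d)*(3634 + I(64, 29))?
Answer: -19341787271/1424 ≈ -1.3583e+7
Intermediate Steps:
I(T, E) = -T/2 (I(T, E) = (-T)/2 = -T/2)
d = 337/2848 (d = 337*(1/2848) = 337/2848 ≈ 0.11833)
(-3771 + d)*(3634 + I(64, 29)) = (-3771 + 337/2848)*(3634 - 1/2*64) = -10739471*(3634 - 32)/2848 = -10739471/2848*3602 = -19341787271/1424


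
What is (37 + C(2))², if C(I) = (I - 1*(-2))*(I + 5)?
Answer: 4225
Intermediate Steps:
C(I) = (2 + I)*(5 + I) (C(I) = (I + 2)*(5 + I) = (2 + I)*(5 + I))
(37 + C(2))² = (37 + (10 + 2² + 7*2))² = (37 + (10 + 4 + 14))² = (37 + 28)² = 65² = 4225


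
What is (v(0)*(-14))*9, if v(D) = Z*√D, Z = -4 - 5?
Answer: 0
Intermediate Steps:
Z = -9
v(D) = -9*√D
(v(0)*(-14))*9 = (-9*√0*(-14))*9 = (-9*0*(-14))*9 = (0*(-14))*9 = 0*9 = 0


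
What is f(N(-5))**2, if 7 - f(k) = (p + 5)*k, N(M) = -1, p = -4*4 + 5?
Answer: 1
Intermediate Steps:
p = -11 (p = -16 + 5 = -11)
f(k) = 7 + 6*k (f(k) = 7 - (-11 + 5)*k = 7 - (-6)*k = 7 + 6*k)
f(N(-5))**2 = (7 + 6*(-1))**2 = (7 - 6)**2 = 1**2 = 1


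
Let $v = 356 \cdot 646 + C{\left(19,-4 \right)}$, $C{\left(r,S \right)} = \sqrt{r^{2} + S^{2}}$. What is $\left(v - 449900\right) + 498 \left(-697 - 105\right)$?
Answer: $-619320 + \sqrt{377} \approx -6.193 \cdot 10^{5}$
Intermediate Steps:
$C{\left(r,S \right)} = \sqrt{S^{2} + r^{2}}$
$v = 229976 + \sqrt{377}$ ($v = 356 \cdot 646 + \sqrt{\left(-4\right)^{2} + 19^{2}} = 229976 + \sqrt{16 + 361} = 229976 + \sqrt{377} \approx 2.3 \cdot 10^{5}$)
$\left(v - 449900\right) + 498 \left(-697 - 105\right) = \left(\left(229976 + \sqrt{377}\right) - 449900\right) + 498 \left(-697 - 105\right) = \left(-219924 + \sqrt{377}\right) + 498 \left(-802\right) = \left(-219924 + \sqrt{377}\right) - 399396 = -619320 + \sqrt{377}$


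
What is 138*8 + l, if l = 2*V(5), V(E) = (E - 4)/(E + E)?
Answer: 5521/5 ≈ 1104.2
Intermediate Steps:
V(E) = (-4 + E)/(2*E) (V(E) = (-4 + E)/((2*E)) = (-4 + E)*(1/(2*E)) = (-4 + E)/(2*E))
l = ⅕ (l = 2*((½)*(-4 + 5)/5) = 2*((½)*(⅕)*1) = 2*(⅒) = ⅕ ≈ 0.20000)
138*8 + l = 138*8 + ⅕ = 1104 + ⅕ = 5521/5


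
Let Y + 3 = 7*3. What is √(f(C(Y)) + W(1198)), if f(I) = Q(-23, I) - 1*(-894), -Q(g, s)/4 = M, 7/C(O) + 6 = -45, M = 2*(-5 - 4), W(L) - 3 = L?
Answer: √2167 ≈ 46.551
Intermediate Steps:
Y = 18 (Y = -3 + 7*3 = -3 + 21 = 18)
W(L) = 3 + L
M = -18 (M = 2*(-9) = -18)
C(O) = -7/51 (C(O) = 7/(-6 - 45) = 7/(-51) = 7*(-1/51) = -7/51)
Q(g, s) = 72 (Q(g, s) = -4*(-18) = 72)
f(I) = 966 (f(I) = 72 - 1*(-894) = 72 + 894 = 966)
√(f(C(Y)) + W(1198)) = √(966 + (3 + 1198)) = √(966 + 1201) = √2167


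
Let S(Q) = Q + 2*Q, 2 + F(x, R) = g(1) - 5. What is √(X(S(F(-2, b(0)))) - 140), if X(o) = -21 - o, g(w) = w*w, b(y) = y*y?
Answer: I*√143 ≈ 11.958*I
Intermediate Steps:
b(y) = y²
g(w) = w²
F(x, R) = -6 (F(x, R) = -2 + (1² - 5) = -2 + (1 - 5) = -2 - 4 = -6)
S(Q) = 3*Q
√(X(S(F(-2, b(0)))) - 140) = √((-21 - 3*(-6)) - 140) = √((-21 - 1*(-18)) - 140) = √((-21 + 18) - 140) = √(-3 - 140) = √(-143) = I*√143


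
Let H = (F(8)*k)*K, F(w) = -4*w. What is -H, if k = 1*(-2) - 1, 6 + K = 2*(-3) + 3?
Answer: 864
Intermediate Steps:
K = -9 (K = -6 + (2*(-3) + 3) = -6 + (-6 + 3) = -6 - 3 = -9)
k = -3 (k = -2 - 1 = -3)
H = -864 (H = (-4*8*(-3))*(-9) = -32*(-3)*(-9) = 96*(-9) = -864)
-H = -1*(-864) = 864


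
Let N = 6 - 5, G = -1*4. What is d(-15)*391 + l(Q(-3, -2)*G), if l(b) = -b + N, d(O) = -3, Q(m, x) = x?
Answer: -1180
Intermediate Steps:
G = -4
N = 1
l(b) = 1 - b (l(b) = -b + 1 = 1 - b)
d(-15)*391 + l(Q(-3, -2)*G) = -3*391 + (1 - (-2)*(-4)) = -1173 + (1 - 1*8) = -1173 + (1 - 8) = -1173 - 7 = -1180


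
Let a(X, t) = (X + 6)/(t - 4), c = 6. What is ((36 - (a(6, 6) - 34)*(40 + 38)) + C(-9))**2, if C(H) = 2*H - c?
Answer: 4822416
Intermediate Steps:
a(X, t) = (6 + X)/(-4 + t)
C(H) = -6 + 2*H (C(H) = 2*H - 1*6 = 2*H - 6 = -6 + 2*H)
((36 - (a(6, 6) - 34)*(40 + 38)) + C(-9))**2 = ((36 - ((6 + 6)/(-4 + 6) - 34)*(40 + 38)) + (-6 + 2*(-9)))**2 = ((36 - (12/2 - 34)*78) + (-6 - 18))**2 = ((36 - ((1/2)*12 - 34)*78) - 24)**2 = ((36 - (6 - 34)*78) - 24)**2 = ((36 - (-28)*78) - 24)**2 = ((36 - 1*(-2184)) - 24)**2 = ((36 + 2184) - 24)**2 = (2220 - 24)**2 = 2196**2 = 4822416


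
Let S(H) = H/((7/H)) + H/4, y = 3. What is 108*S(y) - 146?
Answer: 517/7 ≈ 73.857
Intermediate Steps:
S(H) = H/4 + H**2/7 (S(H) = H*(H/7) + H*(1/4) = H**2/7 + H/4 = H/4 + H**2/7)
108*S(y) - 146 = 108*((1/28)*3*(7 + 4*3)) - 146 = 108*((1/28)*3*(7 + 12)) - 146 = 108*((1/28)*3*19) - 146 = 108*(57/28) - 146 = 1539/7 - 146 = 517/7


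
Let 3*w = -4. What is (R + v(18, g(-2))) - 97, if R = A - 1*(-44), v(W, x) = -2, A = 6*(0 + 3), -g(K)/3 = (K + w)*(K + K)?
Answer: -37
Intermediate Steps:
w = -4/3 (w = (1/3)*(-4) = -4/3 ≈ -1.3333)
g(K) = -6*K*(-4/3 + K) (g(K) = -3*(K - 4/3)*(K + K) = -3*(-4/3 + K)*2*K = -6*K*(-4/3 + K))
A = 18 (A = 6*3 = 18)
R = 62 (R = 18 - 1*(-44) = 18 + 44 = 62)
(R + v(18, g(-2))) - 97 = (62 - 2) - 97 = 60 - 97 = -37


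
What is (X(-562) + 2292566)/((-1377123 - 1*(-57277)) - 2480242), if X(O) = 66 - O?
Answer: -382199/633348 ≈ -0.60346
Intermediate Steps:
(X(-562) + 2292566)/((-1377123 - 1*(-57277)) - 2480242) = ((66 - 1*(-562)) + 2292566)/((-1377123 - 1*(-57277)) - 2480242) = ((66 + 562) + 2292566)/((-1377123 + 57277) - 2480242) = (628 + 2292566)/(-1319846 - 2480242) = 2293194/(-3800088) = 2293194*(-1/3800088) = -382199/633348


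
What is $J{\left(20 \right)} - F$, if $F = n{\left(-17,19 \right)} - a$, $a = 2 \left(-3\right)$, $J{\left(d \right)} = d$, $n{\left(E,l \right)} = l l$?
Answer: $-347$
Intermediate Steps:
$n{\left(E,l \right)} = l^{2}$
$a = -6$
$F = 367$ ($F = 19^{2} - -6 = 361 + 6 = 367$)
$J{\left(20 \right)} - F = 20 - 367 = -347$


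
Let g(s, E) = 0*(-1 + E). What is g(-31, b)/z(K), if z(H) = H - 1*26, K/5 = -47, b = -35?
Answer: 0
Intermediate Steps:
K = -235 (K = 5*(-47) = -235)
g(s, E) = 0
z(H) = -26 + H (z(H) = H - 26 = -26 + H)
g(-31, b)/z(K) = 0/(-26 - 235) = 0/(-261) = 0*(-1/261) = 0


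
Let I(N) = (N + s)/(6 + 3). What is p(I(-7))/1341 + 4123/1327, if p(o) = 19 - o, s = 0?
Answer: 49996693/16015563 ≈ 3.1218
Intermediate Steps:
I(N) = N/9 (I(N) = (N + 0)/(6 + 3) = N/9)
p(I(-7))/1341 + 4123/1327 = (19 - (-7)/9)/1341 + 4123/1327 = (19 - 1*(-7/9))*(1/1341) + 4123*(1/1327) = (19 + 7/9)*(1/1341) + 4123/1327 = (178/9)*(1/1341) + 4123/1327 = 178/12069 + 4123/1327 = 49996693/16015563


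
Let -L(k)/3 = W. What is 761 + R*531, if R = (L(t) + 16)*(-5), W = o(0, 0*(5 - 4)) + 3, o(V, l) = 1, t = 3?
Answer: -9859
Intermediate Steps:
W = 4 (W = 1 + 3 = 4)
L(k) = -12 (L(k) = -3*4 = -12)
R = -20 (R = (-12 + 16)*(-5) = 4*(-5) = -20)
761 + R*531 = 761 - 20*531 = 761 - 10620 = -9859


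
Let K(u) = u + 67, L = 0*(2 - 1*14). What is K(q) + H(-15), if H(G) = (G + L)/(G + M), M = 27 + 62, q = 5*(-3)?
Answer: 3833/74 ≈ 51.797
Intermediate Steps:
q = -15
M = 89
L = 0 (L = 0*(2 - 14) = 0*(-12) = 0)
K(u) = 67 + u
H(G) = G/(89 + G) (H(G) = (G + 0)/(G + 89) = G/(89 + G))
K(q) + H(-15) = (67 - 15) - 15/(89 - 15) = 52 - 15/74 = 3833/74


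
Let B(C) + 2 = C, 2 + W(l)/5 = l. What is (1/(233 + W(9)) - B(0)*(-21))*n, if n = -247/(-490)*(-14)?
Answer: 555997/1876 ≈ 296.37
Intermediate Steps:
W(l) = -10 + 5*l
n = -247/35 (n = -247*(-1/490)*(-14) = (247/490)*(-14) = -247/35 ≈ -7.0571)
B(C) = -2 + C
(1/(233 + W(9)) - B(0)*(-21))*n = (1/(233 + (-10 + 5*9)) - (-2 + 0)*(-21))*(-247/35) = (1/(233 + (-10 + 45)) - (-2)*(-21))*(-247/35) = (1/(233 + 35) - 1*42)*(-247/35) = (1/268 - 42)*(-247/35) = -11255/268*(-247/35) = 555997/1876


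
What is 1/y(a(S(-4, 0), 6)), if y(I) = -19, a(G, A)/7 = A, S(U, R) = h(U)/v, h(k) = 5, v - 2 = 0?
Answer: -1/19 ≈ -0.052632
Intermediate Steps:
v = 2 (v = 2 + 0 = 2)
S(U, R) = 5/2
a(G, A) = 7*A
1/y(a(S(-4, 0), 6)) = 1/(-19) = -1/19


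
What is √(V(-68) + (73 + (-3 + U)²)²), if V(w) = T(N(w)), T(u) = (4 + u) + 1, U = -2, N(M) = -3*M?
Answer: √9813 ≈ 99.061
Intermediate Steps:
T(u) = 5 + u
V(w) = 5 - 3*w
√(V(-68) + (73 + (-3 + U)²)²) = √((5 - 3*(-68)) + (73 + (-3 - 2)²)²) = √((5 + 204) + (73 + (-5)²)²) = √(209 + (73 + 25)²) = √(209 + 98²) = √(209 + 9604) = √9813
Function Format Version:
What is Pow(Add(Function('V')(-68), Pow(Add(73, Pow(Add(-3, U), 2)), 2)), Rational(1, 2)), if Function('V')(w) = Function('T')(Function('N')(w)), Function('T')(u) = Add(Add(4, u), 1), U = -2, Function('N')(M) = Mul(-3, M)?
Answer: Pow(9813, Rational(1, 2)) ≈ 99.061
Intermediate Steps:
Function('T')(u) = Add(5, u)
Function('V')(w) = Add(5, Mul(-3, w))
Pow(Add(Function('V')(-68), Pow(Add(73, Pow(Add(-3, U), 2)), 2)), Rational(1, 2)) = Pow(Add(Add(5, Mul(-3, -68)), Pow(Add(73, Pow(Add(-3, -2), 2)), 2)), Rational(1, 2)) = Pow(Add(Add(5, 204), Pow(Add(73, Pow(-5, 2)), 2)), Rational(1, 2)) = Pow(Add(209, Pow(Add(73, 25), 2)), Rational(1, 2)) = Pow(Add(209, Pow(98, 2)), Rational(1, 2)) = Pow(Add(209, 9604), Rational(1, 2)) = Pow(9813, Rational(1, 2))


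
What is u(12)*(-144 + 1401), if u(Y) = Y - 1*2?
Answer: 12570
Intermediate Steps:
u(Y) = -2 + Y (u(Y) = Y - 2 = -2 + Y)
u(12)*(-144 + 1401) = (-2 + 12)*(-144 + 1401) = 10*1257 = 12570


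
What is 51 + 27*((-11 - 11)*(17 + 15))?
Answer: -18957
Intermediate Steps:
51 + 27*((-11 - 11)*(17 + 15)) = 51 + 27*(-22*32) = 51 + 27*(-704) = 51 - 19008 = -18957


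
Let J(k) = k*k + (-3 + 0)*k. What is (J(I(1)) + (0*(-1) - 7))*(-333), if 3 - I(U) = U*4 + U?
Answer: -999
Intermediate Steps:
I(U) = 3 - 5*U (I(U) = 3 - (U*4 + U) = 3 - (4*U + U) = 3 - 5*U)
J(k) = k**2 - 3*k
(J(I(1)) + (0*(-1) - 7))*(-333) = ((3 - 5*1)*(-3 + (3 - 5*1)) + (0*(-1) - 7))*(-333) = ((3 - 5)*(-3 + (3 - 5)) + (0 - 7))*(-333) = (-2*(-3 - 2) - 7)*(-333) = (-2*(-5) - 7)*(-333) = (10 - 7)*(-333) = 3*(-333) = -999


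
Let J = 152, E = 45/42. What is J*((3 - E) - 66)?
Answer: -68172/7 ≈ -9738.9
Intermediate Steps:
E = 15/14 (E = 45*(1/42) = 15/14 ≈ 1.0714)
J*((3 - E) - 66) = 152*((3 - 1*15/14) - 66) = 152*((3 - 15/14) - 66) = 152*(27/14 - 66) = 152*(-897/14) = -68172/7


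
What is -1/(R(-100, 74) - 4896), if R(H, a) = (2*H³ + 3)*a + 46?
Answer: 1/148004628 ≈ 6.7565e-9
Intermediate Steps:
R(H, a) = 46 + a*(3 + 2*H³) (R(H, a) = (3 + 2*H³)*a + 46 = a*(3 + 2*H³) + 46 = 46 + a*(3 + 2*H³))
-1/(R(-100, 74) - 4896) = -1/((46 + 3*74 + 2*74*(-100)³) - 4896) = -1/((46 + 222 + 2*74*(-1000000)) - 4896) = -1/((46 + 222 - 148000000) - 4896) = -1/(-147999732 - 4896) = -1/(-148004628) = -1*(-1/148004628) = 1/148004628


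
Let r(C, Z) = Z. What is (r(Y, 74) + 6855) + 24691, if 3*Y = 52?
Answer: 31620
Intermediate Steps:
Y = 52/3 (Y = (1/3)*52 = 52/3 ≈ 17.333)
(r(Y, 74) + 6855) + 24691 = (74 + 6855) + 24691 = 6929 + 24691 = 31620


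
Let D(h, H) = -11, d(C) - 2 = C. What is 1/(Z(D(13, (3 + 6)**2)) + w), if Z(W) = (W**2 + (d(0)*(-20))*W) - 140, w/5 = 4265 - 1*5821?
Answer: -1/7359 ≈ -0.00013589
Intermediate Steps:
w = -7780 (w = 5*(4265 - 1*5821) = 5*(4265 - 5821) = 5*(-1556) = -7780)
d(C) = 2 + C
Z(W) = -140 + W**2 - 40*W (Z(W) = (W**2 + ((2 + 0)*(-20))*W) - 140 = (W**2 + (2*(-20))*W) - 140 = (W**2 - 40*W) - 140 = -140 + W**2 - 40*W)
1/(Z(D(13, (3 + 6)**2)) + w) = 1/((-140 + (-11)**2 - 40*(-11)) - 7780) = 1/((-140 + 121 + 440) - 7780) = 1/(421 - 7780) = 1/(-7359) = -1/7359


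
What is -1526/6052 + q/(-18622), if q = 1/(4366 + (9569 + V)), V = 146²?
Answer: -125216717028/496599978293 ≈ -0.25215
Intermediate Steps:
V = 21316
q = 1/35251 (q = 1/(4366 + (9569 + 21316)) = 1/(4366 + 30885) = 1/35251 ≈ 2.8368e-5)
-1526/6052 + q/(-18622) = -1526/6052 + (1/35251)/(-18622) = -1526*1/6052 + (1/35251)*(-1/18622) = -763/3026 - 1/656444122 = -125216717028/496599978293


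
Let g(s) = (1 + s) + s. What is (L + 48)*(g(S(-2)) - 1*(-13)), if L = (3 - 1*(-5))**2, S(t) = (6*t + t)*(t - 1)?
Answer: 10976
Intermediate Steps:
S(t) = 7*t*(-1 + t) (S(t) = (7*t)*(-1 + t) = 7*t*(-1 + t))
g(s) = 1 + 2*s
L = 64 (L = (3 + 5)**2 = 8**2 = 64)
(L + 48)*(g(S(-2)) - 1*(-13)) = (64 + 48)*((1 + 2*(7*(-2)*(-1 - 2))) - 1*(-13)) = 112*((1 + 2*(7*(-2)*(-3))) + 13) = 112*((1 + 2*42) + 13) = 112*((1 + 84) + 13) = 112*(85 + 13) = 112*98 = 10976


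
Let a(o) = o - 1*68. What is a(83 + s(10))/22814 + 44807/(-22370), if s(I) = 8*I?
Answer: -255025437/127587295 ≈ -1.9988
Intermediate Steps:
a(o) = -68 + o (a(o) = o - 68 = -68 + o)
a(83 + s(10))/22814 + 44807/(-22370) = (-68 + (83 + 8*10))/22814 + 44807/(-22370) = (-68 + (83 + 80))*(1/22814) + 44807*(-1/22370) = (-68 + 163)*(1/22814) - 44807/22370 = 95*(1/22814) - 44807/22370 = 95/22814 - 44807/22370 = -255025437/127587295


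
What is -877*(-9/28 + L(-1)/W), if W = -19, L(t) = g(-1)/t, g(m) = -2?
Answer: 199079/532 ≈ 374.21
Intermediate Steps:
L(t) = -2/t
-877*(-9/28 + L(-1)/W) = -877*(-9/28 - 2/(-1)/(-19)) = -877*(-9*1/28 - 2*(-1)*(-1/19)) = -877*(-9/28 + 2*(-1/19)) = -877*(-9/28 - 2/19) = -877*(-227/532) = 199079/532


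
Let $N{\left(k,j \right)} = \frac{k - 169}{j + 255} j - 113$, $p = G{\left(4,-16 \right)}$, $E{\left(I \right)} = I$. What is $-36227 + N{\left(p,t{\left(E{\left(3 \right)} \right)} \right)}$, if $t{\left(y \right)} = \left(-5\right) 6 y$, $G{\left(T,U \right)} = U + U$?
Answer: $- \frac{398534}{11} \approx -36230.0$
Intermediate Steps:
$G{\left(T,U \right)} = 2 U$
$p = -32$ ($p = 2 \left(-16\right) = -32$)
$t{\left(y \right)} = - 30 y$
$N{\left(k,j \right)} = -113 + \frac{j \left(-169 + k\right)}{255 + j}$ ($N{\left(k,j \right)} = \frac{-169 + k}{255 + j} j - 113 = \frac{j \left(-169 + k\right)}{255 + j} - 113 = -113 + \frac{j \left(-169 + k\right)}{255 + j}$)
$-36227 + N{\left(p,t{\left(E{\left(3 \right)} \right)} \right)} = -36227 + \frac{-28815 - 282 \left(\left(-30\right) 3\right) + \left(-30\right) 3 \left(-32\right)}{255 - 90} = -36227 + \frac{-28815 - -25380 - -2880}{255 - 90} = -36227 + \frac{-28815 + 25380 + 2880}{165} = -36227 + \frac{1}{165} \left(-555\right) = -36227 - \frac{37}{11} = - \frac{398534}{11}$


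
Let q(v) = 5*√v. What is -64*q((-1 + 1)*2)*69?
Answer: 0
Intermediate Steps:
-64*q((-1 + 1)*2)*69 = -320*√((-1 + 1)*2)*69 = -320*√(0*2)*69 = -320*√0*69 = -320*0*69 = -64*0*69 = 0*69 = 0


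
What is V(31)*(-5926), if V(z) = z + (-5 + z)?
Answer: -337782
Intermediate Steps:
V(z) = -5 + 2*z
V(31)*(-5926) = (-5 + 2*31)*(-5926) = (-5 + 62)*(-5926) = 57*(-5926) = -337782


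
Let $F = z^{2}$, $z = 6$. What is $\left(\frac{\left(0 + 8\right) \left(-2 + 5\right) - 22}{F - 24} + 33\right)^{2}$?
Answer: $\frac{39601}{36} \approx 1100.0$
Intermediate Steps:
$F = 36$ ($F = 6^{2} = 36$)
$\left(\frac{\left(0 + 8\right) \left(-2 + 5\right) - 22}{F - 24} + 33\right)^{2} = \left(\frac{\left(0 + 8\right) \left(-2 + 5\right) - 22}{36 - 24} + 33\right)^{2} = \left(\frac{8 \cdot 3 - 22}{12} + 33\right)^{2} = \left(\left(24 - 22\right) \frac{1}{12} + 33\right)^{2} = \left(2 \cdot \frac{1}{12} + 33\right)^{2} = \left(\frac{1}{6} + 33\right)^{2} = \left(\frac{199}{6}\right)^{2} = \frac{39601}{36}$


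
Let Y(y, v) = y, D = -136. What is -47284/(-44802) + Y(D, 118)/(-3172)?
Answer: 19509740/17763993 ≈ 1.0983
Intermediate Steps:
-47284/(-44802) + Y(D, 118)/(-3172) = -47284/(-44802) - 136/(-3172) = -47284*(-1/44802) - 136*(-1/3172) = 23642/22401 + 34/793 = 19509740/17763993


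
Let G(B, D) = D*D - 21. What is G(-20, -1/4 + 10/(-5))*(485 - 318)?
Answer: -42585/16 ≈ -2661.6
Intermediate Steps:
G(B, D) = -21 + D² (G(B, D) = D² - 21 = -21 + D²)
G(-20, -1/4 + 10/(-5))*(485 - 318) = (-21 + (-1/4 + 10/(-5))²)*(485 - 318) = (-21 + (-1*¼ + 10*(-⅕))²)*167 = (-21 + (-¼ - 2)²)*167 = (-21 + (-9/4)²)*167 = (-21 + 81/16)*167 = -255/16*167 = -42585/16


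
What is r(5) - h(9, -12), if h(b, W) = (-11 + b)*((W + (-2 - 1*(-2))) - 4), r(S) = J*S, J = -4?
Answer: -52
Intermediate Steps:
r(S) = -4*S
h(b, W) = (-11 + b)*(-4 + W) (h(b, W) = (-11 + b)*((W + (-2 + 2)) - 4) = (-11 + b)*((W + 0) - 4) = (-11 + b)*(W - 4) = (-11 + b)*(-4 + W))
r(5) - h(9, -12) = -4*5 - (44 - 11*(-12) - 4*9 - 12*9) = -20 - (44 + 132 - 36 - 108) = -20 - 1*32 = -20 - 32 = -52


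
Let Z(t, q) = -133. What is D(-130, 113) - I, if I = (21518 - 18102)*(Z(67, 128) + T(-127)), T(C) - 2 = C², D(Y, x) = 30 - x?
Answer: -54649251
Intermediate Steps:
T(C) = 2 + C²
I = 54649168 (I = (21518 - 18102)*(-133 + (2 + (-127)²)) = 3416*(-133 + (2 + 16129)) = 3416*(-133 + 16131) = 3416*15998 = 54649168)
D(-130, 113) - I = (30 - 1*113) - 1*54649168 = (30 - 113) - 54649168 = -83 - 54649168 = -54649251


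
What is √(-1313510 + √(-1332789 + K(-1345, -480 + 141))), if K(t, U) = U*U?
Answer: √(-1313510 + 2*I*√304467) ≈ 0.481 + 1146.1*I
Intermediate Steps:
K(t, U) = U²
√(-1313510 + √(-1332789 + K(-1345, -480 + 141))) = √(-1313510 + √(-1332789 + (-480 + 141)²)) = √(-1313510 + √(-1332789 + (-339)²)) = √(-1313510 + √(-1332789 + 114921)) = √(-1313510 + √(-1217868)) = √(-1313510 + 2*I*√304467)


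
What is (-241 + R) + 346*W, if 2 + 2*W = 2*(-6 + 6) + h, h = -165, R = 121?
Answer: -29011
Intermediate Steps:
W = -167/2 (W = -1 + (2*(-6 + 6) - 165)/2 = -1 + (2*0 - 165)/2 = -1 + (0 - 165)/2 = -1 + (½)*(-165) = -1 - 165/2 = -167/2 ≈ -83.500)
(-241 + R) + 346*W = (-241 + 121) + 346*(-167/2) = -120 - 28891 = -29011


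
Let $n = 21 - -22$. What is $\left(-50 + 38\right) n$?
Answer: $-516$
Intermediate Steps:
$n = 43$ ($n = 21 + 22 = 43$)
$\left(-50 + 38\right) n = \left(-50 + 38\right) 43 = \left(-12\right) 43 = -516$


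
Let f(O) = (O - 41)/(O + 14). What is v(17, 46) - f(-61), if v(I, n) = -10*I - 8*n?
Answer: -25388/47 ≈ -540.17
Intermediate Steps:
f(O) = (-41 + O)/(14 + O)
v(17, 46) - f(-61) = (-10*17 - 8*46) - (-41 - 61)/(14 - 61) = (-170 - 368) - (-102)/(-47) = -538 - (-1)*(-102)/47 = -538 - 1*102/47 = -538 - 102/47 = -25388/47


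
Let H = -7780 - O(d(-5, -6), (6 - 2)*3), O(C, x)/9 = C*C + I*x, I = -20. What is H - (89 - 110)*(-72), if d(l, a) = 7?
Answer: -7573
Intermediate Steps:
O(C, x) = -180*x + 9*C² (O(C, x) = 9*(C*C - 20*x) = 9*(C² - 20*x) = -180*x + 9*C²)
H = -6061 (H = -7780 - (-180*(6 - 2)*3 + 9*7²) = -7780 - (-720*3 + 9*49) = -7780 - (-180*12 + 441) = -7780 - (-2160 + 441) = -7780 - 1*(-1719) = -7780 + 1719 = -6061)
H - (89 - 110)*(-72) = -6061 - (89 - 110)*(-72) = -6061 - (-21)*(-72) = -6061 - 1*1512 = -6061 - 1512 = -7573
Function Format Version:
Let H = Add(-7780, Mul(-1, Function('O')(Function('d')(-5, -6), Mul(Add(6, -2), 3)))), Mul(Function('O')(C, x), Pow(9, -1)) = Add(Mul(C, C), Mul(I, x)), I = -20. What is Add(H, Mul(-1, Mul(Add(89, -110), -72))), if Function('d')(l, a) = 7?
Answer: -7573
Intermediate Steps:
Function('O')(C, x) = Add(Mul(-180, x), Mul(9, Pow(C, 2))) (Function('O')(C, x) = Mul(9, Add(Mul(C, C), Mul(-20, x))) = Mul(9, Add(Pow(C, 2), Mul(-20, x))) = Add(Mul(-180, x), Mul(9, Pow(C, 2))))
H = -6061 (H = Add(-7780, Mul(-1, Add(Mul(-180, Mul(Add(6, -2), 3)), Mul(9, Pow(7, 2))))) = Add(-7780, Mul(-1, Add(Mul(-180, Mul(4, 3)), Mul(9, 49)))) = Add(-7780, Mul(-1, Add(Mul(-180, 12), 441))) = Add(-7780, Mul(-1, Add(-2160, 441))) = Add(-7780, Mul(-1, -1719)) = Add(-7780, 1719) = -6061)
Add(H, Mul(-1, Mul(Add(89, -110), -72))) = Add(-6061, Mul(-1, Mul(Add(89, -110), -72))) = Add(-6061, Mul(-1, Mul(-21, -72))) = Add(-6061, Mul(-1, 1512)) = Add(-6061, -1512) = -7573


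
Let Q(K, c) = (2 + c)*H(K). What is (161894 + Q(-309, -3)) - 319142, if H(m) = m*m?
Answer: -252729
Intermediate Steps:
H(m) = m²
Q(K, c) = K²*(2 + c) (Q(K, c) = (2 + c)*K² = K²*(2 + c))
(161894 + Q(-309, -3)) - 319142 = (161894 + (-309)²*(2 - 3)) - 319142 = (161894 + 95481*(-1)) - 319142 = (161894 - 95481) - 319142 = 66413 - 319142 = -252729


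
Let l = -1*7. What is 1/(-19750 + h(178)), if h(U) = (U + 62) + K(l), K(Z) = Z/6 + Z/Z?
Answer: -6/117061 ≈ -5.1255e-5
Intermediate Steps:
l = -7
K(Z) = 1 + Z/6 (K(Z) = Z*(1/6) + 1 = Z/6 + 1 = 1 + Z/6)
h(U) = 371/6 + U (h(U) = (U + 62) + (1 + (1/6)*(-7)) = (62 + U) + (1 - 7/6) = (62 + U) - 1/6 = 371/6 + U)
1/(-19750 + h(178)) = 1/(-19750 + (371/6 + 178)) = 1/(-19750 + 1439/6) = 1/(-117061/6) = -6/117061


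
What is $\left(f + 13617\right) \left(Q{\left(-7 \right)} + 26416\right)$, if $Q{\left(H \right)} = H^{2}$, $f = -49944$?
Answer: $-961394055$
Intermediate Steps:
$\left(f + 13617\right) \left(Q{\left(-7 \right)} + 26416\right) = \left(-49944 + 13617\right) \left(\left(-7\right)^{2} + 26416\right) = - 36327 \left(49 + 26416\right) = \left(-36327\right) 26465 = -961394055$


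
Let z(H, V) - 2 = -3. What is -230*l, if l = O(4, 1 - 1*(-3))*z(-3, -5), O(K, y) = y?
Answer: 920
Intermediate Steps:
z(H, V) = -1 (z(H, V) = 2 - 3 = -1)
l = -4 (l = (1 - 1*(-3))*(-1) = (1 + 3)*(-1) = 4*(-1) = -4)
-230*l = -230*(-4) = 920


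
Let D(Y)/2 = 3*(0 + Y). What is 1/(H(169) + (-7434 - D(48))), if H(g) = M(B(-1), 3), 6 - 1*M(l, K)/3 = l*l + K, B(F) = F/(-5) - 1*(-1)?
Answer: -25/192933 ≈ -0.00012958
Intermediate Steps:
D(Y) = 6*Y (D(Y) = 2*(3*(0 + Y)) = 2*(3*Y) = 6*Y)
B(F) = 1 - F/5 (B(F) = F*(-⅕) + 1 = -F/5 + 1 = 1 - F/5)
M(l, K) = 18 - 3*K - 3*l² (M(l, K) = 18 - 3*(l*l + K) = 18 - 3*(l² + K) = 18 - 3*(K + l²) = 18 + (-3*K - 3*l²) = 18 - 3*K - 3*l²)
H(g) = 117/25 (H(g) = 18 - 3*3 - 3*(1 - ⅕*(-1))² = 18 - 9 - 3*(1 + ⅕)² = 18 - 9 - 3*(6/5)² = 18 - 9 - 3*36/25 = 18 - 9 - 108/25 = 117/25)
1/(H(169) + (-7434 - D(48))) = 1/(117/25 + (-7434 - 6*48)) = 1/(117/25 + (-7434 - 1*288)) = 1/(117/25 + (-7434 - 288)) = 1/(117/25 - 7722) = 1/(-192933/25) = -25/192933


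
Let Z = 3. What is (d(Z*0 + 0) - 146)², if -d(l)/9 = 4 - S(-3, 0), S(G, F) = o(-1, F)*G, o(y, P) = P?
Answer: 33124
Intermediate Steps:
S(G, F) = F*G
d(l) = -36 (d(l) = -9*(4 - 0*(-3)) = -9*(4 - 1*0) = -9*(4 + 0) = -9*4 = -36)
(d(Z*0 + 0) - 146)² = (-36 - 146)² = (-182)² = 33124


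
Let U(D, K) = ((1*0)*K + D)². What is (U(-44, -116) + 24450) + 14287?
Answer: 40673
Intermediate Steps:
U(D, K) = D² (U(D, K) = (0*K + D)² = (0 + D)² = D²)
(U(-44, -116) + 24450) + 14287 = ((-44)² + 24450) + 14287 = (1936 + 24450) + 14287 = 26386 + 14287 = 40673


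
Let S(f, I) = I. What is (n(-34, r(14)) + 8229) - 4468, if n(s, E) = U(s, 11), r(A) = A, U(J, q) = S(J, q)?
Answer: 3772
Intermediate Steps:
U(J, q) = q
n(s, E) = 11
(n(-34, r(14)) + 8229) - 4468 = (11 + 8229) - 4468 = 8240 - 4468 = 3772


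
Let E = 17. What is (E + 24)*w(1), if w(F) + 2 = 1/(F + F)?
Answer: -123/2 ≈ -61.500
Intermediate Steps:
w(F) = -2 + 1/(2*F) (w(F) = -2 + 1/(F + F) = -2 + 1/(2*F))
(E + 24)*w(1) = (17 + 24)*(-2 + (1/2)/1) = 41*(-2 + (1/2)*1) = 41*(-2 + 1/2) = 41*(-3/2) = -123/2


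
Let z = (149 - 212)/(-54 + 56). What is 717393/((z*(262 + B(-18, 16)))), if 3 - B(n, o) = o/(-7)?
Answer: -478262/5613 ≈ -85.206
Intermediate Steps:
B(n, o) = 3 + o/7 (B(n, o) = 3 - o/(-7) = 3 - o*(-1)/7 = 3 - (-1)*o/7 = 3 + o/7)
z = -63/2 ≈ -31.500
717393/((z*(262 + B(-18, 16)))) = 717393/((-63*(262 + (3 + (1/7)*16))/2)) = 717393/((-63*(262 + (3 + 16/7))/2)) = 717393/((-63*(262 + 37/7)/2)) = 717393/((-63/2*1871/7)) = 717393/(-16839/2) = 717393*(-2/16839) = -478262/5613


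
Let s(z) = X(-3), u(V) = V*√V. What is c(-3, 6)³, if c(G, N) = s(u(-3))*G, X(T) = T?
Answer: 729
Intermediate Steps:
u(V) = V^(3/2)
s(z) = -3
c(G, N) = -3*G
c(-3, 6)³ = (-3*(-3))³ = 9³ = 729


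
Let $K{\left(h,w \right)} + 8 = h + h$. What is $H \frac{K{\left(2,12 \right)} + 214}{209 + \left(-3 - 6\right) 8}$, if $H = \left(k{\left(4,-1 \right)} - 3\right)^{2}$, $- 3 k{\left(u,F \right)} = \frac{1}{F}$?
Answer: $\frac{4480}{411} \approx 10.9$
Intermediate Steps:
$k{\left(u,F \right)} = - \frac{1}{3 F}$
$K{\left(h,w \right)} = -8 + 2 h$ ($K{\left(h,w \right)} = -8 + \left(h + h\right) = -8 + 2 h$)
$H = \frac{64}{9}$ ($H = \left(- \frac{1}{3 \left(-1\right)} - 3\right)^{2} = \left(\left(- \frac{1}{3}\right) \left(-1\right) - 3\right)^{2} = \left(\frac{1}{3} - 3\right)^{2} = \left(- \frac{8}{3}\right)^{2} = \frac{64}{9} \approx 7.1111$)
$H \frac{K{\left(2,12 \right)} + 214}{209 + \left(-3 - 6\right) 8} = \frac{64 \frac{\left(-8 + 2 \cdot 2\right) + 214}{209 + \left(-3 - 6\right) 8}}{9} = \frac{64 \frac{\left(-8 + 4\right) + 214}{209 - 72}}{9} = \frac{64 \frac{-4 + 214}{209 - 72}}{9} = \frac{64 \cdot \frac{210}{137}}{9} = \frac{64 \cdot 210 \cdot \frac{1}{137}}{9} = \frac{64}{9} \cdot \frac{210}{137} = \frac{4480}{411}$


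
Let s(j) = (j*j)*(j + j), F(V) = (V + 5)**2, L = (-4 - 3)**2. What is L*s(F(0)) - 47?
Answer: 1531203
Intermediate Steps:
L = 49 (L = (-7)**2 = 49)
F(V) = (5 + V)**2
s(j) = 2*j**3 (s(j) = j**2*(2*j) = 2*j**3)
L*s(F(0)) - 47 = 49*(2*((5 + 0)**2)**3) - 47 = 49*(2*(5**2)**3) - 47 = 49*(2*25**3) - 47 = 49*(2*15625) - 47 = 49*31250 - 47 = 1531250 - 47 = 1531203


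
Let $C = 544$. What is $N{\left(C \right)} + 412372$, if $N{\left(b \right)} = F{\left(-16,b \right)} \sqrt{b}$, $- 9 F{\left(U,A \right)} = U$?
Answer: $412372 + \frac{64 \sqrt{34}}{9} \approx 4.1241 \cdot 10^{5}$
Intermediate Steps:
$F{\left(U,A \right)} = - \frac{U}{9}$
$N{\left(b \right)} = \frac{16 \sqrt{b}}{9}$ ($N{\left(b \right)} = \left(- \frac{1}{9}\right) \left(-16\right) \sqrt{b} = \frac{16 \sqrt{b}}{9}$)
$N{\left(C \right)} + 412372 = \frac{16 \sqrt{544}}{9} + 412372 = \frac{16 \cdot 4 \sqrt{34}}{9} + 412372 = \frac{64 \sqrt{34}}{9} + 412372 = 412372 + \frac{64 \sqrt{34}}{9}$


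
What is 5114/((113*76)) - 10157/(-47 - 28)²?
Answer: -29231033/24153750 ≈ -1.2102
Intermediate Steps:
5114/((113*76)) - 10157/(-47 - 28)² = 5114/8588 - 10157/((-75)²) = 5114*(1/8588) - 10157/5625 = 2557/4294 - 10157*1/5625 = 2557/4294 - 10157/5625 = -29231033/24153750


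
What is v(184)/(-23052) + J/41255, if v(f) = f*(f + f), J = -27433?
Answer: -856461019/237752565 ≈ -3.6023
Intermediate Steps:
v(f) = 2*f² (v(f) = f*(2*f) = 2*f²)
v(184)/(-23052) + J/41255 = (2*184²)/(-23052) - 27433/41255 = (2*33856)*(-1/23052) - 27433*1/41255 = 67712*(-1/23052) - 27433/41255 = -16928/5763 - 27433/41255 = -856461019/237752565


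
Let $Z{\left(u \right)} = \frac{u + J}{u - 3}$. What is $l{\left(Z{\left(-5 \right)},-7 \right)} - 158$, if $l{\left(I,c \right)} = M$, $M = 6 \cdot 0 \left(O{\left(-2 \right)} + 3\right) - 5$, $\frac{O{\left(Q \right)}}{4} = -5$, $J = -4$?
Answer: $-163$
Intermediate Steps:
$O{\left(Q \right)} = -20$ ($O{\left(Q \right)} = 4 \left(-5\right) = -20$)
$Z{\left(u \right)} = \frac{-4 + u}{-3 + u}$ ($Z{\left(u \right)} = \frac{u - 4}{u - 3} = \frac{-4 + u}{-3 + u}$)
$M = -5$ ($M = 6 \cdot 0 \left(-20 + 3\right) - 5 = 6 \cdot 0 \left(-17\right) - 5 = 6 \cdot 0 - 5 = 0 - 5 = -5$)
$l{\left(I,c \right)} = -5$
$l{\left(Z{\left(-5 \right)},-7 \right)} - 158 = -5 - 158 = -163$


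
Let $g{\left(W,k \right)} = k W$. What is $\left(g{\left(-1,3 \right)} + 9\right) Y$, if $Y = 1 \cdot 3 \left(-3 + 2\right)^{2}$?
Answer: $18$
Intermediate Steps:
$g{\left(W,k \right)} = W k$
$Y = 3$ ($Y = 3 \left(-1\right)^{2} = 3 \cdot 1 = 3$)
$\left(g{\left(-1,3 \right)} + 9\right) Y = \left(\left(-1\right) 3 + 9\right) 3 = \left(-3 + 9\right) 3 = 6 \cdot 3 = 18$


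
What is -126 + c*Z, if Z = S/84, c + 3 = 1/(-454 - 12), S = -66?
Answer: -806635/6524 ≈ -123.64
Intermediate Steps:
c = -1399/466 (c = -3 + 1/(-454 - 12) = -3 + 1/(-466) = -3 - 1/466 = -1399/466 ≈ -3.0021)
Z = -11/14 (Z = -66/84 = -66*1/84 = -11/14 ≈ -0.78571)
-126 + c*Z = -126 - 1399/466*(-11/14) = -126 + 15389/6524 = -806635/6524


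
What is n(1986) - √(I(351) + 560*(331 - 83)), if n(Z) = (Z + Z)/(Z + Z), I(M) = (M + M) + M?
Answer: 1 - √139933 ≈ -373.08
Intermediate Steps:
I(M) = 3*M (I(M) = 2*M + M = 3*M)
n(Z) = 1 (n(Z) = (2*Z)/((2*Z)) = (2*Z)*(1/(2*Z)) = 1)
n(1986) - √(I(351) + 560*(331 - 83)) = 1 - √(3*351 + 560*(331 - 83)) = 1 - √(1053 + 560*248) = 1 - √(1053 + 138880) = 1 - √139933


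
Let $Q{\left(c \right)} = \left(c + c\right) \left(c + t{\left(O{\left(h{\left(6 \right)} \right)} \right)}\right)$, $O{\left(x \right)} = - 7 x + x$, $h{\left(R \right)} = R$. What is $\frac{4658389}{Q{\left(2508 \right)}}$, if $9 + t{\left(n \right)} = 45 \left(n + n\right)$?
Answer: $- \frac{4658389}{3716856} \approx -1.2533$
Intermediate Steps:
$O{\left(x \right)} = - 6 x$
$t{\left(n \right)} = -9 + 90 n$ ($t{\left(n \right)} = -9 + 45 \left(n + n\right) = -9 + 45 \cdot 2 n = -9 + 90 n$)
$Q{\left(c \right)} = 2 c \left(-3249 + c\right)$ ($Q{\left(c \right)} = \left(c + c\right) \left(c + \left(-9 + 90 \left(\left(-6\right) 6\right)\right)\right) = 2 c \left(c + \left(-9 + 90 \left(-36\right)\right)\right) = 2 c \left(c - 3249\right) = 2 c \left(-3249 + c\right)$)
$\frac{4658389}{Q{\left(2508 \right)}} = \frac{4658389}{2 \cdot 2508 \left(-3249 + 2508\right)} = \frac{4658389}{2 \cdot 2508 \left(-741\right)} = \frac{4658389}{-3716856} = 4658389 \left(- \frac{1}{3716856}\right) = - \frac{4658389}{3716856}$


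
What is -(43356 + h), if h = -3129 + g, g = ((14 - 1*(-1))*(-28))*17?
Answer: -33087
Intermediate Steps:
g = -7140 (g = ((14 + 1)*(-28))*17 = (15*(-28))*17 = -420*17 = -7140)
h = -10269 (h = -3129 - 7140 = -10269)
-(43356 + h) = -(43356 - 10269) = -1*33087 = -33087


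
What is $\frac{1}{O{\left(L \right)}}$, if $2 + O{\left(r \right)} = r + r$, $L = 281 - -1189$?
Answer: $\frac{1}{2938} \approx 0.00034037$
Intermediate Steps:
$L = 1470$ ($L = 281 + 1189 = 1470$)
$O{\left(r \right)} = -2 + 2 r$ ($O{\left(r \right)} = -2 + \left(r + r\right) = -2 + 2 r$)
$\frac{1}{O{\left(L \right)}} = \frac{1}{-2 + 2 \cdot 1470} = \frac{1}{-2 + 2940} = \frac{1}{2938}$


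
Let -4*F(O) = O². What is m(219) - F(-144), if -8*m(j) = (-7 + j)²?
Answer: -434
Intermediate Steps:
m(j) = -(-7 + j)²/8
F(O) = -O²/4
m(219) - F(-144) = -(-7 + 219)²/8 - (-1)*(-144)²/4 = -⅛*212² - (-1)*20736/4 = -⅛*44944 - 1*(-5184) = -5618 + 5184 = -434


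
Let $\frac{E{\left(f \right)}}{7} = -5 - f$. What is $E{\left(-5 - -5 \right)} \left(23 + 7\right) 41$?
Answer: $-43050$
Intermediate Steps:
$E{\left(f \right)} = -35 - 7 f$ ($E{\left(f \right)} = 7 \left(-5 - f\right) = -35 - 7 f$)
$E{\left(-5 - -5 \right)} \left(23 + 7\right) 41 = \left(-35 - 7 \left(-5 - -5\right)\right) \left(23 + 7\right) 41 = \left(-35 - 7 \left(-5 + 5\right)\right) 30 \cdot 41 = \left(-35 - 0\right) 30 \cdot 41 = \left(-35 + 0\right) 30 \cdot 41 = \left(-35\right) 30 \cdot 41 = \left(-1050\right) 41 = -43050$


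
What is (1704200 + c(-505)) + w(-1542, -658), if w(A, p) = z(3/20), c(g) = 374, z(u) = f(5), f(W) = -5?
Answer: 1704569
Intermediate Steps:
z(u) = -5
w(A, p) = -5
(1704200 + c(-505)) + w(-1542, -658) = (1704200 + 374) - 5 = 1704574 - 5 = 1704569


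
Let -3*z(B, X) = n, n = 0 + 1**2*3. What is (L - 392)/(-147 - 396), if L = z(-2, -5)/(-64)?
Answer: 25087/34752 ≈ 0.72189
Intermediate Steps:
n = 3 (n = 0 + 1*3 = 0 + 3 = 3)
z(B, X) = -1 (z(B, X) = -1/3*3 = -1)
L = 1/64 (L = -1/(-64) = -1*(-1/64) = 1/64 ≈ 0.015625)
(L - 392)/(-147 - 396) = (1/64 - 392)/(-147 - 396) = -25087/64/(-543) = -25087/64*(-1/543) = 25087/34752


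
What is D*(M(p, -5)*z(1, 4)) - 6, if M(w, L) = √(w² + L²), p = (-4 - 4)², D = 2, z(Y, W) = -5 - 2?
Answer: -6 - 14*√4121 ≈ -904.73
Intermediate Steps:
z(Y, W) = -7
p = 64 (p = (-8)² = 64)
M(w, L) = √(L² + w²)
D*(M(p, -5)*z(1, 4)) - 6 = 2*(√((-5)² + 64²)*(-7)) - 6 = 2*(√(25 + 4096)*(-7)) - 6 = 2*(√4121*(-7)) - 6 = 2*(-7*√4121) - 6 = -14*√4121 - 6 = -6 - 14*√4121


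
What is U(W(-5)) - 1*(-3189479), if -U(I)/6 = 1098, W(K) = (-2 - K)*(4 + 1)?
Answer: 3182891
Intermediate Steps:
W(K) = -10 - 5*K (W(K) = (-2 - K)*5 = -10 - 5*K)
U(I) = -6588 (U(I) = -6*1098 = -6588)
U(W(-5)) - 1*(-3189479) = -6588 - 1*(-3189479) = -6588 + 3189479 = 3182891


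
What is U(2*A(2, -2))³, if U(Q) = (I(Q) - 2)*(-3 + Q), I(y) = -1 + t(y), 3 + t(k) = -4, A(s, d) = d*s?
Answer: 1331000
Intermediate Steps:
t(k) = -7 (t(k) = -3 - 4 = -7)
I(y) = -8 (I(y) = -1 - 7 = -8)
U(Q) = 30 - 10*Q (U(Q) = (-8 - 2)*(-3 + Q) = -10*(-3 + Q) = 30 - 10*Q)
U(2*A(2, -2))³ = (30 - 20*(-2*2))³ = (30 - 20*(-4))³ = (30 - 10*(-8))³ = (30 + 80)³ = 110³ = 1331000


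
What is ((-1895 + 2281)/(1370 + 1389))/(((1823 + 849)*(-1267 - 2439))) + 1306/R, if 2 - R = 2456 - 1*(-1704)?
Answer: -8920244829679/28399981878576 ≈ -0.31409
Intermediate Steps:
R = -4158 (R = 2 - (2456 - 1*(-1704)) = 2 - (2456 + 1704) = 2 - 1*4160 = 2 - 4160 = -4158)
((-1895 + 2281)/(1370 + 1389))/(((1823 + 849)*(-1267 - 2439))) + 1306/R = ((-1895 + 2281)/(1370 + 1389))/(((1823 + 849)*(-1267 - 2439))) + 1306/(-4158) = (386/2759)/((2672*(-3706))) + 1306*(-1/4158) = (386*(1/2759))/(-9902432) - 653/2079 = (386/2759)*(-1/9902432) - 653/2079 = -193/13660404944 - 653/2079 = -8920244829679/28399981878576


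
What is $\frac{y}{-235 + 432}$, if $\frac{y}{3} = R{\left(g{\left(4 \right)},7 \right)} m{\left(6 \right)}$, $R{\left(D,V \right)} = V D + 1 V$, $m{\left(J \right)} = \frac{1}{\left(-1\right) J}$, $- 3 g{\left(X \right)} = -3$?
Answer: $- \frac{7}{197} \approx -0.035533$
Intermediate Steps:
$g{\left(X \right)} = 1$ ($g{\left(X \right)} = \left(- \frac{1}{3}\right) \left(-3\right) = 1$)
$m{\left(J \right)} = - \frac{1}{J}$
$R{\left(D,V \right)} = V + D V$ ($R{\left(D,V \right)} = D V + V = V + D V$)
$y = -7$ ($y = 3 \cdot 7 \left(1 + 1\right) \left(- \frac{1}{6}\right) = 3 \cdot 7 \cdot 2 \left(\left(-1\right) \frac{1}{6}\right) = 3 \cdot 14 \left(- \frac{1}{6}\right) = 3 \left(- \frac{7}{3}\right) = -7$)
$\frac{y}{-235 + 432} = - \frac{7}{-235 + 432} = - \frac{7}{197}$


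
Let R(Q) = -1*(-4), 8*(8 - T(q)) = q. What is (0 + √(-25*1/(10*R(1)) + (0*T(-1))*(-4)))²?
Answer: -5/8 ≈ -0.62500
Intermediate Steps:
T(q) = 8 - q/8
R(Q) = 4
(0 + √(-25*1/(10*R(1)) + (0*T(-1))*(-4)))² = (0 + √(-25/(10*4) + (0*(8 - ⅛*(-1)))*(-4)))² = (0 + √(-25/40 + (0*(8 + ⅛))*(-4)))² = (0 + √(-25*1/40 + (0*(65/8))*(-4)))² = (0 + √(-5/8 + 0*(-4)))² = (0 + √(-5/8 + 0))² = (0 + √(-5/8))² = (0 + I*√10/4)² = (I*√10/4)² = -5/8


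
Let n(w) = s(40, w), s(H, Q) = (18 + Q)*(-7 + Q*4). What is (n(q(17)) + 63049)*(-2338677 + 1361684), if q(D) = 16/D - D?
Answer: -17762903177614/289 ≈ -6.1463e+10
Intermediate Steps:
s(H, Q) = (-7 + 4*Q)*(18 + Q) (s(H, Q) = (18 + Q)*(-7 + 4*Q) = (-7 + 4*Q)*(18 + Q))
q(D) = -D + 16/D
n(w) = -126 + 4*w² + 65*w
(n(q(17)) + 63049)*(-2338677 + 1361684) = ((-126 + 4*(-1*17 + 16/17)² + 65*(-1*17 + 16/17)) + 63049)*(-2338677 + 1361684) = ((-126 + 4*(-17 + 16*(1/17))² + 65*(-17 + 16*(1/17))) + 63049)*(-976993) = ((-126 + 4*(-17 + 16/17)² + 65*(-17 + 16/17)) + 63049)*(-976993) = ((-126 + 4*(-273/17)² + 65*(-273/17)) + 63049)*(-976993) = ((-126 + 4*(74529/289) - 17745/17) + 63049)*(-976993) = ((-126 + 298116/289 - 17745/17) + 63049)*(-976993) = (-39963/289 + 63049)*(-976993) = (18181198/289)*(-976993) = -17762903177614/289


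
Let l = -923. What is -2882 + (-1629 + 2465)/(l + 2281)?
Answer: -1956460/679 ≈ -2881.4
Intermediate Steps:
-2882 + (-1629 + 2465)/(l + 2281) = -2882 + (-1629 + 2465)/(-923 + 2281) = -2882 + 836/1358 = -2882 + 836*(1/1358) = -2882 + 418/679 = -1956460/679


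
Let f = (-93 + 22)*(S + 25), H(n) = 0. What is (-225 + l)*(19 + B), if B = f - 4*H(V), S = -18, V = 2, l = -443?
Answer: 319304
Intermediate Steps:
f = -497 (f = (-93 + 22)*(-18 + 25) = -71*7 = -497)
B = -497 (B = -497 - 4*0 = -497 - 1*0 = -497 + 0 = -497)
(-225 + l)*(19 + B) = (-225 - 443)*(19 - 497) = -668*(-478) = 319304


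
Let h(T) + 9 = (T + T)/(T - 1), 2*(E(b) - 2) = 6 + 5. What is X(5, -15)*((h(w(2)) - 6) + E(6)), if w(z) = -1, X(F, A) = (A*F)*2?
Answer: 975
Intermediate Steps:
X(F, A) = 2*A*F
E(b) = 15/2 (E(b) = 2 + (6 + 5)/2 = 2 + (½)*11 = 2 + 11/2 = 15/2)
h(T) = -9 + 2*T/(-1 + T) (h(T) = -9 + (T + T)/(T - 1) = -9 + (2*T)/(-1 + T) = -9 + 2*T/(-1 + T))
X(5, -15)*((h(w(2)) - 6) + E(6)) = (2*(-15)*5)*(((9 - 7*(-1))/(-1 - 1) - 6) + 15/2) = -150*(((9 + 7)/(-2) - 6) + 15/2) = -150*((-½*16 - 6) + 15/2) = -150*((-8 - 6) + 15/2) = -150*(-14 + 15/2) = -150*(-13/2) = 975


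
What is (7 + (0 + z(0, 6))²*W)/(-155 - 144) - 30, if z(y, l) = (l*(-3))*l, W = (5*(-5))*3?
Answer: 865823/299 ≈ 2895.7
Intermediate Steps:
W = -75 (W = -25*3 = -75)
z(y, l) = -3*l² (z(y, l) = (-3*l)*l = -3*l²)
(7 + (0 + z(0, 6))²*W)/(-155 - 144) - 30 = (7 + (0 - 3*6²)²*(-75))/(-155 - 144) - 30 = (7 + (0 - 3*36)²*(-75))/(-299) - 30 = -(7 + (0 - 108)²*(-75))/299 - 30 = -(7 + (-108)²*(-75))/299 - 30 = -(7 + 11664*(-75))/299 - 30 = -(7 - 874800)/299 - 30 = -1/299*(-874793) - 30 = 874793/299 - 30 = 865823/299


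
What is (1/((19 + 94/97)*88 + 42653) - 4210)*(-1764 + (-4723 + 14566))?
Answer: -146519332380567/4307797 ≈ -3.4013e+7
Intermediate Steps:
(1/((19 + 94/97)*88 + 42653) - 4210)*(-1764 + (-4723 + 14566)) = (1/((19 + 94*(1/97))*88 + 42653) - 4210)*(-1764 + 9843) = (1/((19 + 94/97)*88 + 42653) - 4210)*8079 = (1/((1937/97)*88 + 42653) - 4210)*8079 = (1/(170456/97 + 42653) - 4210)*8079 = (1/(4307797/97) - 4210)*8079 = (97/4307797 - 4210)*8079 = -18135825273/4307797*8079 = -146519332380567/4307797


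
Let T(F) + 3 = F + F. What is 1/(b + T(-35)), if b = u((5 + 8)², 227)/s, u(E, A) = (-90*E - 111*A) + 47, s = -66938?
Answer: -33469/2423057 ≈ -0.013813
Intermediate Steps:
T(F) = -3 + 2*F (T(F) = -3 + (F + F) = -3 + 2*F)
u(E, A) = 47 - 111*A - 90*E (u(E, A) = (-111*A - 90*E) + 47 = 47 - 111*A - 90*E)
b = 20180/33469 (b = (47 - 111*227 - 90*(5 + 8)²)/(-66938) = (47 - 25197 - 90*13²)*(-1/66938) = (47 - 25197 - 90*169)*(-1/66938) = (47 - 25197 - 15210)*(-1/66938) = -40360*(-1/66938) = 20180/33469 ≈ 0.60295)
1/(b + T(-35)) = 1/(20180/33469 + (-3 + 2*(-35))) = 1/(20180/33469 + (-3 - 70)) = 1/(20180/33469 - 73) = 1/(-2423057/33469) = -33469/2423057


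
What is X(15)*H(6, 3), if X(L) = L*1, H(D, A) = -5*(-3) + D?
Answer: 315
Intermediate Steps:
H(D, A) = 15 + D
X(L) = L
X(15)*H(6, 3) = 15*(15 + 6) = 15*21 = 315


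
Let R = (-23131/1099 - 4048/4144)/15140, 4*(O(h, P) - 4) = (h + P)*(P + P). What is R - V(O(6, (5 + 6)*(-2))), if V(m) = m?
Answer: -27703925792/153909455 ≈ -180.00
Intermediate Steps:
O(h, P) = 4 + P*(P + h)/2 (O(h, P) = 4 + ((h + P)*(P + P))/4 = 4 + ((P + h)*(2*P))/4 = 4 + (2*P*(P + h))/4 = 4 + P*(P + h)/2)
R = -223892/153909455 (R = (-23131*1/1099 - 4048*1/4144)*(1/15140) = (-23131/1099 - 253/259)*(1/15140) = -895568/40663*1/15140 = -223892/153909455 ≈ -0.0014547)
R - V(O(6, (5 + 6)*(-2))) = -223892/153909455 - (4 + ((5 + 6)*(-2))²/2 + (½)*((5 + 6)*(-2))*6) = -223892/153909455 - (4 + (11*(-2))²/2 + (½)*(11*(-2))*6) = -223892/153909455 - (4 + (½)*(-22)² + (½)*(-22)*6) = -223892/153909455 - (4 + (½)*484 - 66) = -223892/153909455 - (4 + 242 - 66) = -223892/153909455 - 1*180 = -223892/153909455 - 180 = -27703925792/153909455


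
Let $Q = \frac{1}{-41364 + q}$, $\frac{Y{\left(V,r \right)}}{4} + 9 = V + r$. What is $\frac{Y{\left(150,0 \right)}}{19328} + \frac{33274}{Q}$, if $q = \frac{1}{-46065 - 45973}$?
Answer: $- \frac{306049479055423993}{222363808} \approx -1.3763 \cdot 10^{9}$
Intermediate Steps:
$q = - \frac{1}{92038}$ ($q = \frac{1}{-92038} = - \frac{1}{92038} \approx -1.0865 \cdot 10^{-5}$)
$Y{\left(V,r \right)} = -36 + 4 V + 4 r$ ($Y{\left(V,r \right)} = -36 + 4 \left(V + r\right) = -36 + \left(4 V + 4 r\right) = -36 + 4 V + 4 r$)
$Q = - \frac{92038}{3807059833}$ ($Q = \frac{1}{-41364 - \frac{1}{92038}} = \frac{1}{- \frac{3807059833}{92038}} = - \frac{92038}{3807059833} \approx -2.4176 \cdot 10^{-5}$)
$\frac{Y{\left(150,0 \right)}}{19328} + \frac{33274}{Q} = \frac{-36 + 4 \cdot 150 + 4 \cdot 0}{19328} + \frac{33274}{- \frac{92038}{3807059833}} = \left(-36 + 600 + 0\right) \frac{1}{19328} + 33274 \left(- \frac{3807059833}{92038}\right) = 564 \cdot \frac{1}{19328} - \frac{63338054441621}{46019} = \frac{141}{4832} - \frac{63338054441621}{46019} = - \frac{306049479055423993}{222363808}$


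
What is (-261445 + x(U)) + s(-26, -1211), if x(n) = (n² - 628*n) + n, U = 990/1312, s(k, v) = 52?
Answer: -112690172463/430336 ≈ -2.6187e+5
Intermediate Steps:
U = 495/656 (U = 990*(1/1312) = 495/656 ≈ 0.75457)
x(n) = n² - 627*n
(-261445 + x(U)) + s(-26, -1211) = (-261445 + 495*(-627 + 495/656)/656) + 52 = (-261445 + (495/656)*(-410817/656)) + 52 = (-261445 - 203354415/430336) + 52 = -112712549935/430336 + 52 = -112690172463/430336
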